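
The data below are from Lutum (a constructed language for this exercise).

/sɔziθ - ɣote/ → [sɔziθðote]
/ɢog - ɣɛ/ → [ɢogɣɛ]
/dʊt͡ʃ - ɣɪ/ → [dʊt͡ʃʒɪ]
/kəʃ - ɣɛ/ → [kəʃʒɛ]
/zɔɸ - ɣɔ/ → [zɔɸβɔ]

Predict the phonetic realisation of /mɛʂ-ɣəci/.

[mɛʂʐəci]

The data show progressive place assimilation: /ɣ/ → [ð] after /θ/; /ɣ/ → [ʒ] after /t͡ʃ/; /ɣ/ → [ʒ] after /ʃ/; /ɣ/ → [β] after /ɸ/. In each pair only place changes, matching the preceding consonant, while manner and voice stay constant.
Nothing changes in [ɢogɣɛ]: there the adjacent consonants already agree in place (/ɣ/ and /g/ are both velar), so this form is consistent with the same rule.
The rule targets /ɣ/ (voiced velar fricative), which sits after the trigger /ʂ/ (retroflex).
A voiced retroflex fricative is [ʐ], so the surface segment is [ʐ].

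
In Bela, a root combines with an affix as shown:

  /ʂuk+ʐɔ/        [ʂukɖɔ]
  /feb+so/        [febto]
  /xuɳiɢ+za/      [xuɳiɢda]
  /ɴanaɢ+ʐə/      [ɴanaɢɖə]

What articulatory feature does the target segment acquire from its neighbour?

Comparing underlying and surface forms, /ʐ/ → [ɖ] is the alternation; the neighbouring /k/ is constant.
/ʐ/ is a fricative while /k/ is a stop; the output [ɖ] is a stop, matching the trigger — so the feature that spreads is manner.
Checking the remaining alternations: /s/ → [t] after /b/ (fricative → stop, matching a stop); /z/ → [d] after /ɢ/ (fricative → stop, matching a stop); /ʐ/ → [ɖ] after /ɢ/ (fricative → stop, matching a stop) — only manner changes, and always toward the preceding segment.

manner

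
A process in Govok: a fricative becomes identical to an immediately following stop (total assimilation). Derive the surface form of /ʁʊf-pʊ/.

/f/ is the segment targeted by the rule; it sits immediately before /p/, so it assimilates completely and surfaces as [p].

[ʁʊppʊ]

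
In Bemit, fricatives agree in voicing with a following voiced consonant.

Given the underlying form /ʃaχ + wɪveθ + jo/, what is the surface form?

/χ/ is a voiceless uvular fricative. The following trigger /w/ is voiced, so /χ/ must become voiced as well.
Changing only its voicing to voiced gives [ʁ] — the voiced uvular fricative.
At the second juncture, /θ/ likewise becomes [ð] adjacent to /j/.

[ʃaʁwɪveðjo]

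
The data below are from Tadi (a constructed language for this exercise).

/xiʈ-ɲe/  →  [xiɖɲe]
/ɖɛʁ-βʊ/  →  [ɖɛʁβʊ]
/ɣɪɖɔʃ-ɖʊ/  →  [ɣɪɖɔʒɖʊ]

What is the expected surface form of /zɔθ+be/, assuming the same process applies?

[zɔðbe]

The data show regressive voicing assimilation: /ʈ/ → [ɖ] before /ɲ/; /ʃ/ → [ʒ] before /ɖ/. In each pair only voicing changes, matching the following consonant, while place and manner stay constant.
Nothing changes in [ɖɛʁβʊ]: there the adjacent consonants already agree in voicing (/ʁ/ and /β/ are both voiced), so this form is consistent with the same rule.
/θ/ is a voiceless dental fricative. The following trigger /b/ is voiced, so /θ/ must become voiced as well.
Changing only its voicing to voiced gives [ð] — the voiced dental fricative.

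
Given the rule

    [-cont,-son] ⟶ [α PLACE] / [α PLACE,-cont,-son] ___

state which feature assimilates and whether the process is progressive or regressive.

progressive place assimilation

The shared variable α links the value of the place features (abbreviated [PLACE]) on the target to the same value on the neighbouring segment, so place is the feature that assimilates.
Since the environment is written before the underscore, the trigger precedes the target; the direction is progressive.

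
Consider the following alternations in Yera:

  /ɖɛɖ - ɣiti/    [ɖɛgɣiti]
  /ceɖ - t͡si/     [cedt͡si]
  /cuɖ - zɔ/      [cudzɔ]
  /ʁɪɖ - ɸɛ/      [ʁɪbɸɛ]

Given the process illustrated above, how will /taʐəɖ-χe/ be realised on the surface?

[taʐəɢχe]

The data show regressive place assimilation: /ɖ/ → [g] before /ɣ/; /ɖ/ → [d] before /t͡s/; /ɖ/ → [d] before /z/; /ɖ/ → [b] before /ɸ/. In each pair only place changes, matching the following consonant, while manner and voice stay constant.
The rule targets /ɖ/ (voiced retroflex stop), which sits before the trigger /χ/ (uvular).
The voiced uvular stop is [ɢ], so /ɖ/ → [ɢ].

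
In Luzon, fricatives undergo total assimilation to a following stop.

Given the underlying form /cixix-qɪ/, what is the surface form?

/x/ is the segment targeted by the rule; it sits immediately before /q/, so it assimilates completely and surfaces as [q].

[cixiqqɪ]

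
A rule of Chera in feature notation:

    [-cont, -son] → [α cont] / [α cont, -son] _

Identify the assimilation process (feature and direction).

progressive manner assimilation

The rule copies [cont] (continuancy) from the environment onto the target stops; since [±cont] encodes the stop/fricative manner contrast, the assimilating dimension is manner.
Since the environment is written before the underscore, the trigger precedes the target; the direction is progressive.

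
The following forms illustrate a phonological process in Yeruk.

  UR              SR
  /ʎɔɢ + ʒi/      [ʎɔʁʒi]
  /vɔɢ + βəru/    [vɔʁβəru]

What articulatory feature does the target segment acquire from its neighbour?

manner

The segment that alternates is /ɢ/, which surfaces as [ʁ] when adjacent to /ʒ/.
/ɢ/ is a stop while /ʒ/ is a fricative; the output [ʁ] is a fricative, matching the trigger — so the feature that spreads is manner.
The same holds elsewhere in the data: /ɢ/ → [ʁ] before /β/ (stop → fricative, matching a fricative) — only manner changes, and always toward the following segment.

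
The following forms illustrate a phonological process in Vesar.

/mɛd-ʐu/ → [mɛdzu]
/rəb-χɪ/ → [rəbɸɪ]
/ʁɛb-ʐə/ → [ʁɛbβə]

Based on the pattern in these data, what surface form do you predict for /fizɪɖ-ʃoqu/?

[fizɪɖʂoqu]

The data show progressive place assimilation: /ʐ/ → [z] after /d/; /χ/ → [ɸ] after /b/; /ʐ/ → [β] after /b/. In each pair only place changes, matching the preceding consonant, while manner and voice stay constant.
/ʃ/ is a voiceless postalveolar fricative. The preceding trigger /ɖ/ is retroflex, so /ʃ/ must become retroflex as well.
Changing only its place to retroflex gives [ʂ] — the voiceless retroflex fricative.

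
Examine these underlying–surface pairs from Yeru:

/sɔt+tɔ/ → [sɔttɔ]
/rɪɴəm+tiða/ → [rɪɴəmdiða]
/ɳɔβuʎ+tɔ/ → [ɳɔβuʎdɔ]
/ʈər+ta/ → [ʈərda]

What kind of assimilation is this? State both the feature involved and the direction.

progressive voicing assimilation

Underlying /t/ is realised as [d] next to /m/; /m/ itself does not change.
The change voiceless → voiced matches the voicing of the preceding /m/, identifying this as voicing assimilation.
Place and manner are unchanged, so the assimilation is partial, not total.
The same holds elsewhere in the data: /t/ → [d] after /ʎ/ (voiceless → voiced, matching voiced); /t/ → [d] after /r/ (voiceless → voiced, matching voiced) — only voicing changes, and always toward the preceding segment.
Nothing changes in [sɔttɔ]: there the adjacent consonants already agree in voicing (/t/ and /t/ are both voiceless), so this form is consistent with the same rule.
The trigger is the preceding segment, so the direction is progressive (perseverative).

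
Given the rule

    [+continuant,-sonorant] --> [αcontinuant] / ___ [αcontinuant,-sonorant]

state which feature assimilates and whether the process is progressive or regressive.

regressive manner assimilation

The shared variable α links the value of [continuant] on the target to that of the neighbouring obstruent. [continuant] distinguishes stops from fricatives — a manner-of-articulation feature — so this is manner assimilation.
The conditioning segment sits to the right of the focus bar, meaning the trigger follows the segment that changes — regressive assimilation.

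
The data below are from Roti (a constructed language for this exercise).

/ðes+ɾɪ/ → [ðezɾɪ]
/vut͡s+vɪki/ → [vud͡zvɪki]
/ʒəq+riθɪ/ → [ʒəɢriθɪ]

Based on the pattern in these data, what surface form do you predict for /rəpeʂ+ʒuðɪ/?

[rəpeʐʒuðɪ]

The data show regressive voicing assimilation: /s/ → [z] before /ɾ/; /t͡s/ → [d͡z] before /v/; /q/ → [ɢ] before /r/. In each pair only voicing changes, matching the following consonant, while place and manner stay constant.
/ʂ/ is a voiceless retroflex fricative. The following trigger /ʒ/ is voiced, so /ʂ/ must become voiced as well.
A voiced retroflex fricative is [ʐ], so the surface segment is [ʐ].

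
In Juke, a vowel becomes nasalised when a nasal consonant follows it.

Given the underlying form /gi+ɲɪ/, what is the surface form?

The vowel /i/ is adjacent to the following nasal /ɲ/, so it acquires [+nasal] and surfaces as [ĩ].

[gĩɲɪ]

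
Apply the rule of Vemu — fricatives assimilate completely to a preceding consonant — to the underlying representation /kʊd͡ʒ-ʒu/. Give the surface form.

/ʒ/ is the segment targeted by the rule; it sits immediately after /d͡ʒ/, so it assimilates completely and surfaces as [d͡ʒ].

[kʊd͡ʒd͡ʒu]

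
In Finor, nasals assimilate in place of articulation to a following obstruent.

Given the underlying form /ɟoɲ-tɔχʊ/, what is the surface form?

[ɟontɔχʊ]

/ɲ/ is a voiced palatal nasal. The following trigger /t/ is alveolar, so /ɲ/ must become alveolar as well.
A voiced alveolar nasal is [n], so the surface segment is [n].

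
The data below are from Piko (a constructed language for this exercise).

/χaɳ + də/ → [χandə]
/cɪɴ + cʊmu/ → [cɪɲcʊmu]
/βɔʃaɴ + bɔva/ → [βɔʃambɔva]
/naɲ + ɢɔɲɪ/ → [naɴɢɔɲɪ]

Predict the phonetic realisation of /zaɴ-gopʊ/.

The data show regressive place assimilation: /ɳ/ → [n] before /d/; /ɴ/ → [ɲ] before /c/; /ɴ/ → [m] before /b/; /ɲ/ → [ɴ] before /ɢ/. In each pair only place changes, matching the following consonant, while manner and voice stay constant.
The rule targets /ɴ/ (voiced uvular nasal), which sits before the trigger /g/ (velar).
The voiced velar nasal is [ŋ], so /ɴ/ → [ŋ].

[zaŋgopʊ]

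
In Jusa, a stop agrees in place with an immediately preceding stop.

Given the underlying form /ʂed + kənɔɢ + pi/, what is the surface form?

[ʂedtənɔɢqi]

/k/ is a voiceless velar stop. The preceding trigger /d/ is alveolar, so /k/ must become alveolar as well.
The voiceless alveolar stop is [t], so /k/ → [t].
The same rule applies at the second boundary: /p/ → [q] next to /ɢ/.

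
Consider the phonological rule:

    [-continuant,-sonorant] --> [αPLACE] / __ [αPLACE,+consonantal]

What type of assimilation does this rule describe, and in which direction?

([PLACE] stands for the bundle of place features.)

regressive place assimilation

The rule copies the place features (abbreviated [PLACE]) from the environment onto the target, so the assimilating feature is place.
The conditioning segment sits to the right of the focus bar, meaning the trigger follows the segment that changes — regressive assimilation.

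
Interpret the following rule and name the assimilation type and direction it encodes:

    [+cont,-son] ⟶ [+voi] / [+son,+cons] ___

progressive voicing assimilation

The target ([+cont,-son], fricatives) acquires [+voi] next to a sonorant consonant ([+son,+cons]) — it takes on the voicing of its neighbour, so the feature that spreads is voicing.
Since the environment is written before the underscore, the trigger precedes the target; the direction is progressive.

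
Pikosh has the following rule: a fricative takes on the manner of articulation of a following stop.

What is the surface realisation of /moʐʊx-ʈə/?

/x/ is a voiceless velar fricative. The following trigger /ʈ/ is a stop, so /x/ must become a stop as well.
A voiceless velar stop is [k], so the surface segment is [k].

[moʐʊkʈə]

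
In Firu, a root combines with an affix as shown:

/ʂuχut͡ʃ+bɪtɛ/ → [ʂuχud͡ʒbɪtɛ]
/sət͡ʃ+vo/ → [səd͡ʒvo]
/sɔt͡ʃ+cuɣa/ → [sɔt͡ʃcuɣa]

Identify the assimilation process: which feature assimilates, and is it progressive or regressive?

Underlying /t͡ʃ/ is realised as [d͡ʒ] next to /b/; /b/ itself does not change.
The change voiceless → voiced matches the voicing of the following /b/, identifying this as voicing assimilation.
Place and manner are unchanged, so the assimilation is partial, not total.
Checking the remaining alternation: /t͡ʃ/ → [d͡ʒ] before /v/ (voiceless → voiced, matching voiced) — only voicing changes, and always toward the following segment.
No alternation appears in [sɔt͡ʃcuɣa]: there the adjacent consonants already agree in voicing (/t͡ʃ/ and /c/ are both voiceless), so this form is consistent with the same rule.
Since the segment that changes precedes the conditioning segment, the assimilation is regressive.

regressive voicing assimilation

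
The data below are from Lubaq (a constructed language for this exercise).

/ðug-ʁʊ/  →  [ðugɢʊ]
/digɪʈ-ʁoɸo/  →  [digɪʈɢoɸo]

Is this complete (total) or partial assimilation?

partial assimilation

The segment that alternates is /ʁ/, which surfaces as [ɢ] when adjacent to /g/.
/ʁ/ is a fricative while /g/ is a stop; the output [ɢ] is a stop, matching the trigger — so the feature that spreads is manner.
Place and voice are unchanged, so the assimilation is partial, not total.
The other alternating form patterns the same way: /ʁ/ → [ɢ] after /ʈ/ (fricative → stop, matching a stop) — only manner changes, and always toward the preceding segment.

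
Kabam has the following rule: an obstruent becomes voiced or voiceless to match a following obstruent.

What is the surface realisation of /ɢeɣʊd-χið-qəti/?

[ɢeɣʊtχiθqəti]

/d/ is a voiced alveolar stop. The following trigger /χ/ is voiceless, so /d/ must become voiceless as well.
The voiceless alveolar stop is [t], so /d/ → [t].
At the second juncture, /ð/ likewise becomes [θ] adjacent to /q/.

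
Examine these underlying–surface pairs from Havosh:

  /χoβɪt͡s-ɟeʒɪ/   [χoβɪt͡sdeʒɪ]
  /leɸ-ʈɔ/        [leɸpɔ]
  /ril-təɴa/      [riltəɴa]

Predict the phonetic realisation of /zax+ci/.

The data show progressive place assimilation: /ɟ/ → [d] after /t͡s/; /ʈ/ → [p] after /ɸ/. In each pair only place changes, matching the preceding consonant, while manner and voice stay constant.
Nothing changes in [riltəɴa]: there the adjacent consonants already agree in place (/t/ and /l/ are both alveolar), so this form is consistent with the same rule.
/c/ is a voiceless palatal stop. The preceding trigger /x/ is velar, so /c/ must become velar as well.
A voiceless velar stop is [k], so the surface segment is [k].

[zaxki]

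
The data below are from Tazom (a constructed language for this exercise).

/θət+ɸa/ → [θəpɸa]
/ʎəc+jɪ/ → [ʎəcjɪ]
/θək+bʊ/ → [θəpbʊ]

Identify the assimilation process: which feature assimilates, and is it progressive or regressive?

regressive place assimilation

Underlying /t/ is realised as [p] next to /ɸ/; /ɸ/ itself does not change.
/t/ is alveolar while /ɸ/ is bilabial; the output [p] is bilabial, matching the trigger — so the feature that spreads is place.
Manner and voice are unchanged, so the assimilation is partial, not total.
Checking the remaining alternation: /k/ → [p] before /b/ (velar → bilabial, matching bilabial) — only place changes, and always toward the following segment.
No alternation appears in [ʎəcjɪ]: there the adjacent consonants already agree in place (/c/ and /j/ are both palatal), so this form is consistent with the same rule.
Since the segment that changes precedes the conditioning segment, the assimilation is regressive.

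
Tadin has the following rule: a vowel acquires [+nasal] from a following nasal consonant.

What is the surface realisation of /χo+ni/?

[χõni]

The vowel /o/ is adjacent to the following nasal /n/, so it acquires [+nasal] and surfaces as [õ].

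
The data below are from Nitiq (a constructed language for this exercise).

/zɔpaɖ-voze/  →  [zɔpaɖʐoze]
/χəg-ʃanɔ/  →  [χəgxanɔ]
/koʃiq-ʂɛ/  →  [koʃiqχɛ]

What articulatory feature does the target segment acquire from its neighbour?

The segment that alternates is /v/, which surfaces as [ʐ] when adjacent to /ɖ/.
The change labiodental → retroflex matches the place of the preceding /ɖ/, identifying this as place assimilation.
Checking the remaining alternations: /ʃ/ → [x] after /g/ (postalveolar → velar, matching velar); /ʂ/ → [χ] after /q/ (retroflex → uvular, matching uvular) — only place changes, and always toward the preceding segment.

place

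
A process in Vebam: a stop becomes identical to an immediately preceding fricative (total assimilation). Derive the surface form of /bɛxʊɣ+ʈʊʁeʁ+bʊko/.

/ʈ/ is the segment targeted by the rule; it sits immediately after /ɣ/, so it assimilates completely and surfaces as [ɣ].
The same rule applies at the second boundary: /b/ → [ʁ] next to /ʁ/.

[bɛxʊɣɣʊʁeʁʁʊko]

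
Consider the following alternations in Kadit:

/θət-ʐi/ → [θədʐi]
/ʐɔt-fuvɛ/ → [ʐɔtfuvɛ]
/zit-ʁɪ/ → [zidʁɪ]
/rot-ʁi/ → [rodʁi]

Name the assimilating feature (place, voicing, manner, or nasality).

The segment that alternates is /t/, which surfaces as [d] when adjacent to /ʐ/.
/t/ is voiceless while /ʐ/ is voiced; the output [d] is voiced, matching the trigger — so the feature that spreads is voicing.
The same holds elsewhere in the data: /t/ → [d] before /ʁ/ (voiceless → voiced, matching voiced) — only voicing changes, and always toward the following segment.
No alternation appears in [ʐɔtfuvɛ]: there the adjacent consonants already agree in voicing (/t/ and /f/ are both voiceless), so this form is consistent with the same rule.

voicing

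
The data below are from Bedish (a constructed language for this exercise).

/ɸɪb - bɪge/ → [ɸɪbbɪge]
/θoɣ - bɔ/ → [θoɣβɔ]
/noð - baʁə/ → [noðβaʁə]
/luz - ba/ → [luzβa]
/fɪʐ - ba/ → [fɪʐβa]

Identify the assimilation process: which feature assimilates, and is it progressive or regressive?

progressive manner assimilation

Underlying /b/ is realised as [β] next to /ɣ/; /ɣ/ itself does not change.
/b/ is a stop while /ɣ/ is a fricative; the output [β] is a fricative, matching the trigger — so the feature that spreads is manner.
Place and voice are unchanged, so the assimilation is partial, not total.
Checking the remaining alternations: /b/ → [β] after /ð/ (stop → fricative, matching a fricative); /b/ → [β] after /z/ (stop → fricative, matching a fricative); /b/ → [β] after /ʐ/ (stop → fricative, matching a fricative) — only manner changes, and always toward the preceding segment.
Nothing changes in [ɸɪbbɪge]: there the adjacent consonants already agree in manner (/b/ and /b/ are both stops), so this form is consistent with the same rule.
Since the segment that changes follows the conditioning segment, the assimilation is progressive.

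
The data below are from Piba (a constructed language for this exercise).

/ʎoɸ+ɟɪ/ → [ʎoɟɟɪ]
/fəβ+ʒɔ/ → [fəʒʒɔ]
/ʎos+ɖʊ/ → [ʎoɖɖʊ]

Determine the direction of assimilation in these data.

The segment that alternates is /ɸ/, which surfaces as [ɟ] when adjacent to /ɟ/.
The output [ɟ] is identical to the trigger /ɟ/ — every feature (place, manner, voicing) has been copied — so this is total assimilation.
The other forms behave the same way: /β/ → [ʒ] before /ʒ/; /s/ → [ɖ] before /ɖ/ — in each case the output is a copy of the following consonant.
Since the segment that changes precedes the conditioning segment, the assimilation is regressive.

regressive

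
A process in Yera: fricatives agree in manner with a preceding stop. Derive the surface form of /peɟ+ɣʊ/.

The rule targets /ɣ/ (voiced velar fricative), which sits after the trigger /ɟ/ (stop).
The voiced velar stop is [g], so /ɣ/ → [g].

[peɟgʊ]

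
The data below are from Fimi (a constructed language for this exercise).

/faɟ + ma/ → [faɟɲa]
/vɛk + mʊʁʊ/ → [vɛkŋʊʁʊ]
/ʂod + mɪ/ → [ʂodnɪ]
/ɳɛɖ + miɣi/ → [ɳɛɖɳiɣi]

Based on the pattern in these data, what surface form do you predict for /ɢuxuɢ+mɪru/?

[ɢuxuɢɴɪru]

The data show progressive place assimilation: /m/ → [ɲ] after /ɟ/; /m/ → [ŋ] after /k/; /m/ → [n] after /d/; /m/ → [ɳ] after /ɖ/. In each pair only place changes, matching the preceding consonant, while manner and voice stay constant.
/m/ is a voiced bilabial nasal. The preceding trigger /ɢ/ is uvular, so /m/ must become uvular as well.
Changing only its place to uvular gives [ɴ] — the voiced uvular nasal.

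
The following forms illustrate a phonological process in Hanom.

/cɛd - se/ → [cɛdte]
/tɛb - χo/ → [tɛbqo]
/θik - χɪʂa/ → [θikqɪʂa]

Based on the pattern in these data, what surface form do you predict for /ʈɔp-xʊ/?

The data show progressive manner assimilation: /s/ → [t] after /d/; /χ/ → [q] after /b/; /χ/ → [q] after /k/. In each pair only manner changes, matching the preceding consonant, while place and voice stay constant.
/x/ is a voiceless velar fricative. The preceding trigger /p/ is a stop, so /x/ must become a stop as well.
Changing only its manner to stop gives [k] — the voiceless velar stop.

[ʈɔpkʊ]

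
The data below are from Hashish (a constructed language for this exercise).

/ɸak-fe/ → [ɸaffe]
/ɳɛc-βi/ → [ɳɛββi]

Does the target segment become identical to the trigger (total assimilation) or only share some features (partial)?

total assimilation

Underlying /k/ is realised as [f] next to /f/; /f/ itself does not change.
The output [f] is identical to the trigger /f/ — every feature (place, manner, voicing) has been copied — so this is total assimilation.
The remaining alternation confirms this: /c/ → [β] before /β/ — in each case the output is a copy of the following consonant.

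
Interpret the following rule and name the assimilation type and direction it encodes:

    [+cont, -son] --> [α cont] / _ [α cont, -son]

The rule copies [cont] (continuancy) from the environment onto the target fricatives; since [±cont] encodes the stop/fricative manner contrast, the assimilating dimension is manner.
The conditioning segment sits to the right of the focus bar, meaning the trigger follows the segment that changes — regressive assimilation.

regressive manner assimilation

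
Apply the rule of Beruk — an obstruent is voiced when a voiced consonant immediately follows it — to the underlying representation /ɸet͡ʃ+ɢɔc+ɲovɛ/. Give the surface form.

[ɸed͡ʒɢɔɟɲovɛ]

/t͡ʃ/ is a voiceless postalveolar affricate. The following trigger /ɢ/ is voiced, so /t͡ʃ/ must become voiced as well.
A voiced postalveolar affricate is [d͡ʒ], so the surface segment is [d͡ʒ].
The same rule applies at the second boundary: /c/ → [ɟ] next to /ɲ/.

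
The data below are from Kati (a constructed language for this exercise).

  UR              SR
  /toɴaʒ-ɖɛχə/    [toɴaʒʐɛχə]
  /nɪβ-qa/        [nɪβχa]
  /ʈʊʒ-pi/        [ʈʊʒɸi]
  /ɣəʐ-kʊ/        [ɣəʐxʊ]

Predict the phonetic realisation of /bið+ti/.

The data show progressive manner assimilation: /ɖ/ → [ʐ] after /ʒ/; /q/ → [χ] after /β/; /p/ → [ɸ] after /ʒ/; /k/ → [x] after /ʐ/. In each pair only manner changes, matching the preceding consonant, while place and voice stay constant.
The rule targets /t/ (voiceless alveolar stop), which sits after the trigger /ð/ (fricative).
The voiceless alveolar fricative is [s], so /t/ → [s].

[biðsi]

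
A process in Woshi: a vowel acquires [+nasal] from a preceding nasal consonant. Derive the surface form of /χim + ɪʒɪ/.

/ɪ/ sits next to the nasal /m/ and is therefore nasalised to [ɪ̃].

[χimɪ̃ʒɪ]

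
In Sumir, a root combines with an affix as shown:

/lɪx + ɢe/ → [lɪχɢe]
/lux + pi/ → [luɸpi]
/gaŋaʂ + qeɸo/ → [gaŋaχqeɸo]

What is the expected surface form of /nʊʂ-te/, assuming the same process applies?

The data show regressive place assimilation: /x/ → [χ] before /ɢ/; /x/ → [ɸ] before /p/; /ʂ/ → [χ] before /q/. In each pair only place changes, matching the following consonant, while manner and voice stay constant.
/ʂ/ is a voiceless retroflex fricative. The following trigger /t/ is alveolar, so /ʂ/ must become alveolar as well.
Changing only its place to alveolar gives [s] — the voiceless alveolar fricative.

[nʊste]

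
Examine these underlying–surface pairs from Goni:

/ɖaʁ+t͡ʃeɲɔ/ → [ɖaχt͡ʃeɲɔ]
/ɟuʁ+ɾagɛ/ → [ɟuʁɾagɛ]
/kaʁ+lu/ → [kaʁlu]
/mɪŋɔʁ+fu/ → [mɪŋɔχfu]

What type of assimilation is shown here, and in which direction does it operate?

Comparing underlying and surface forms, /ʁ/ → [χ] is the alternation; the neighbouring /t͡ʃ/ is constant.
The change voiced → voiceless matches the voicing of the following /t͡ʃ/, identifying this as voicing assimilation.
Place and manner are unchanged, so the assimilation is partial, not total.
The other alternating form patterns the same way: /ʁ/ → [χ] before /f/ (voiced → voiceless, matching voiceless) — only voicing changes, and always toward the following segment.
Nothing changes in [ɟuʁɾagɛ], [kaʁlu]: there the adjacent consonants already agree in voicing (/ʁ/ and /ɾ/ are both voiced; /ʁ/ and /l/ are both voiced), so these forms are consistent with the same rule.
The trigger is the following segment, so the direction is regressive (anticipatory).

regressive voicing assimilation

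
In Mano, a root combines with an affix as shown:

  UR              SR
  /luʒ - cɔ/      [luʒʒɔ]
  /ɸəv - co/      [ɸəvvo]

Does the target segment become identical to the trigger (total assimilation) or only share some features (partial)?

total assimilation

The segment that alternates is /c/, which surfaces as [ʒ] when adjacent to /ʒ/.
The output [ʒ] is identical to the trigger /ʒ/ — every feature (place, manner, voicing) has been copied — so this is total assimilation.
The remaining alternation confirms this: /c/ → [v] after /v/ — in each case the output is a copy of the preceding consonant.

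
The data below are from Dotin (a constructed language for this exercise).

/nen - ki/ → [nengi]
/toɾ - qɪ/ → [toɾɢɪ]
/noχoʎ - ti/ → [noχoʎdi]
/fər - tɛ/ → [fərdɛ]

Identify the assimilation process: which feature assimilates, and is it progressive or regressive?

Comparing underlying and surface forms, /k/ → [g] is the alternation; the neighbouring /n/ is constant.
/k/ is voiceless while /n/ is voiced; the output [g] is voiced, matching the trigger — so the feature that spreads is voicing.
Place and manner are unchanged, so the assimilation is partial, not total.
The same holds elsewhere in the data: /q/ → [ɢ] after /ɾ/ (voiceless → voiced, matching voiced); /t/ → [d] after /ʎ/ (voiceless → voiced, matching voiced); /t/ → [d] after /r/ (voiceless → voiced, matching voiced) — only voicing changes, and always toward the preceding segment.
The trigger is the preceding segment, so the direction is progressive (perseverative).

progressive voicing assimilation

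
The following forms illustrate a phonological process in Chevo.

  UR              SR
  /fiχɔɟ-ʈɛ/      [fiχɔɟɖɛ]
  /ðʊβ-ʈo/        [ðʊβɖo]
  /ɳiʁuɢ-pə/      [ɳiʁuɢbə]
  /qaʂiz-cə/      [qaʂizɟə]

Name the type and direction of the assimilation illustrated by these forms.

Comparing underlying and surface forms, /ʈ/ → [ɖ] is the alternation; the neighbouring /ɟ/ is constant.
The change voiceless → voiced matches the voicing of the preceding /ɟ/, identifying this as voicing assimilation.
Place and manner are unchanged, so the assimilation is partial, not total.
Checking the remaining alternations: /ʈ/ → [ɖ] after /β/ (voiceless → voiced, matching voiced); /p/ → [b] after /ɢ/ (voiceless → voiced, matching voiced); /c/ → [ɟ] after /z/ (voiceless → voiced, matching voiced) — only voicing changes, and always toward the preceding segment.
Since the segment that changes follows the conditioning segment, the assimilation is progressive.

progressive voicing assimilation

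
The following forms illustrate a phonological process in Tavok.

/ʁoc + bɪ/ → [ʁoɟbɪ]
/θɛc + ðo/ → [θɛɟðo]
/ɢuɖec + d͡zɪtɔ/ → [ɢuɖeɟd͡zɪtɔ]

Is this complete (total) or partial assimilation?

Comparing underlying and surface forms, /c/ → [ɟ] is the alternation; the neighbouring /b/ is constant.
/c/ is voiceless while /b/ is voiced; the output [ɟ] is voiced, matching the trigger — so the feature that spreads is voicing.
Place and manner are unchanged, so the assimilation is partial, not total.
Checking the remaining alternations: /c/ → [ɟ] before /ð/ (voiceless → voiced, matching voiced); /c/ → [ɟ] before /d͡z/ (voiceless → voiced, matching voiced) — only voicing changes, and always toward the following segment.

partial assimilation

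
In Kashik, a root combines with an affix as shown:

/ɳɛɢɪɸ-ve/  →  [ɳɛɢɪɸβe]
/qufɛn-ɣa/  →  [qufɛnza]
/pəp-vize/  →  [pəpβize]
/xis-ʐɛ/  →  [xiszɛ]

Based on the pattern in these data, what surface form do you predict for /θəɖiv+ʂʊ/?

The data show progressive place assimilation: /v/ → [β] after /ɸ/; /ɣ/ → [z] after /n/; /v/ → [β] after /p/; /ʐ/ → [z] after /s/. In each pair only place changes, matching the preceding consonant, while manner and voice stay constant.
The rule targets /ʂ/ (voiceless retroflex fricative), which sits after the trigger /v/ (labiodental).
A voiceless labiodental fricative is [f], so the surface segment is [f].

[θəɖivfʊ]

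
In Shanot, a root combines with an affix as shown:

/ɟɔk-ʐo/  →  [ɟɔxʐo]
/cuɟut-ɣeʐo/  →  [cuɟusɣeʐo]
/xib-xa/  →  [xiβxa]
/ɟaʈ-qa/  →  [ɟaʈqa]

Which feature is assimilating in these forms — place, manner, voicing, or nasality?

manner

Underlying /k/ is realised as [x] next to /ʐ/; /ʐ/ itself does not change.
/k/ is a stop while /ʐ/ is a fricative; the output [x] is a fricative, matching the trigger — so the feature that spreads is manner.
Checking the remaining alternations: /t/ → [s] before /ɣ/ (stop → fricative, matching a fricative); /b/ → [β] before /x/ (stop → fricative, matching a fricative) — only manner changes, and always toward the following segment.
No alternation appears in [ɟaʈqa]: there the adjacent consonants already agree in manner (/ʈ/ and /q/ are both stops), so this form is consistent with the same rule.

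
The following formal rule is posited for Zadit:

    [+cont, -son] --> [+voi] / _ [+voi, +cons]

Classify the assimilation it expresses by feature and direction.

regressive voicing assimilation

The target ([+cont, -son], fricatives) acquires [+voi] next to a voiced consonant ([+voi, +cons]) — it takes on the voicing of its neighbour, so the feature that spreads is voicing.
The conditioning segment sits to the right of the focus bar, meaning the trigger follows the segment that changes — regressive assimilation.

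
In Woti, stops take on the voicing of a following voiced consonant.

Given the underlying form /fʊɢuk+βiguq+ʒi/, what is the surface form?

The rule targets /k/ (voiceless velar stop), which sits before the trigger /β/ (voiced).
Changing only its voicing to voiced gives [g] — the voiced velar stop.
The same rule applies at the second boundary: /q/ → [ɢ] next to /ʒ/.

[fʊɢugβiguɢʒi]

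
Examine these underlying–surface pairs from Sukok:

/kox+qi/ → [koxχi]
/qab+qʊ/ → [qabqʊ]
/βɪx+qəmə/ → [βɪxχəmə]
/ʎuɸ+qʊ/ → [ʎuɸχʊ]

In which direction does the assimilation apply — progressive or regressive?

The segment that alternates is /q/, which surfaces as [χ] when adjacent to /x/.
The change stop → fricative matches the manner of the preceding /x/, identifying this as manner assimilation.
The other alternating form patterns the same way: /q/ → [χ] after /ɸ/ (stop → fricative, matching a fricative) — only manner changes, and always toward the preceding segment.
No alternation appears in [qabqʊ]: there the adjacent consonants already agree in manner (/q/ and /b/ are both stops), so this form is consistent with the same rule.
The trigger is the preceding segment, so the direction is progressive (perseverative).

progressive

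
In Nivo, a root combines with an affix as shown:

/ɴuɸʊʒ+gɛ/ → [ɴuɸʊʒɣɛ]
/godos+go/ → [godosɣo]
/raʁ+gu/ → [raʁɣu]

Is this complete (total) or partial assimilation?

partial assimilation

Comparing underlying and surface forms, /g/ → [ɣ] is the alternation; the neighbouring /ʒ/ is constant.
The change stop → fricative matches the manner of the preceding /ʒ/, identifying this as manner assimilation.
Place and voice are unchanged, so the assimilation is partial, not total.
The other alternating forms pattern the same way: /g/ → [ɣ] after /s/ (stop → fricative, matching a fricative); /g/ → [ɣ] after /ʁ/ (stop → fricative, matching a fricative) — only manner changes, and always toward the preceding segment.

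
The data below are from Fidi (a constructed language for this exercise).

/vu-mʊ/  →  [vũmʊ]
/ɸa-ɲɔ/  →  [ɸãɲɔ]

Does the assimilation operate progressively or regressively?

regressive

The vowel /u/ surfaces as nasalised [ũ] next to the following nasal /m/ — it has acquired the [+nasal] feature of its neighbour.
The other form shows the same pattern: /a/ → [ã] before /ɲ/ — each time a vowel is nasalised next to a following nasal.
Because the conditioning nasal is to the right of the vowel that changes, the process is regressive (anticipatory).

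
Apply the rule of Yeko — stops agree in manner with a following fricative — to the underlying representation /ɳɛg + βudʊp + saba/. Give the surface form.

The rule targets /g/ (voiced velar stop), which sits before the trigger /β/ (fricative).
A voiced velar fricative is [ɣ], so the surface segment is [ɣ].
The same rule applies at the second boundary: /p/ → [ɸ] next to /s/.

[ɳɛɣβudʊɸsaba]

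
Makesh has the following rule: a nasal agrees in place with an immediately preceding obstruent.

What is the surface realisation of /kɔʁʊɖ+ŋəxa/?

/ŋ/ is a voiced velar nasal. The preceding trigger /ɖ/ is retroflex, so /ŋ/ must become retroflex as well.
A voiced retroflex nasal is [ɳ], so the surface segment is [ɳ].

[kɔʁʊɖɳəxa]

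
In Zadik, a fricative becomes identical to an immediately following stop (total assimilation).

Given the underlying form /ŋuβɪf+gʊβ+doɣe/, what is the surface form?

/f/ is the segment targeted by the rule; it sits immediately before /g/, so it assimilates completely and surfaces as [g].
The same rule applies at the second boundary: /β/ → [d] next to /d/.

[ŋuβɪggʊddoɣe]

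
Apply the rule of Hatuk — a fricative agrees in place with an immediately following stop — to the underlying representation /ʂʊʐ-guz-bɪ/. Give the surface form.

[ʂʊɣguβbɪ]

The rule targets /ʐ/ (voiced retroflex fricative), which sits before the trigger /g/ (velar).
A voiced velar fricative is [ɣ], so the surface segment is [ɣ].
The same rule applies at the second boundary: /z/ → [β] next to /b/.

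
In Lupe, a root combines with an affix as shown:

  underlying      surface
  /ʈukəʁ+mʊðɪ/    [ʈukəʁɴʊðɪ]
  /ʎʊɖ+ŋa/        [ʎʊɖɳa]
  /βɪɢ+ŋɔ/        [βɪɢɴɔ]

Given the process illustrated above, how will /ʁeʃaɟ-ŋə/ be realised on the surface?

The data show progressive place assimilation: /m/ → [ɴ] after /ʁ/; /ŋ/ → [ɳ] after /ɖ/; /ŋ/ → [ɴ] after /ɢ/. In each pair only place changes, matching the preceding consonant, while manner and voice stay constant.
The rule targets /ŋ/ (voiced velar nasal), which sits after the trigger /ɟ/ (palatal).
Changing only its place to palatal gives [ɲ] — the voiced palatal nasal.

[ʁeʃaɟɲə]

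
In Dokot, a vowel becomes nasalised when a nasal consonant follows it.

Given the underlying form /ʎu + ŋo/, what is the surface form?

/u/ sits next to the nasal /ŋ/ and is therefore nasalised to [ũ].

[ʎũŋo]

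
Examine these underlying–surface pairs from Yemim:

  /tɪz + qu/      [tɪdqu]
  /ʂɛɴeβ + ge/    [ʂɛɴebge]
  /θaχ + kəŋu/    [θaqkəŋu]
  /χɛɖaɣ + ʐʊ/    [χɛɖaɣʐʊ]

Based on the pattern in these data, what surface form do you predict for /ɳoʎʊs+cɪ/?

The data show regressive manner assimilation: /z/ → [d] before /q/; /β/ → [b] before /g/; /χ/ → [q] before /k/. In each pair only manner changes, matching the following consonant, while place and voice stay constant.
No alternation appears in [χɛɖaɣʐʊ]: there the adjacent consonants already agree in manner (/ɣ/ and /ʐ/ are both fricatives), so this form is consistent with the same rule.
/s/ is a voiceless alveolar fricative. The following trigger /c/ is a stop, so /s/ must become a stop as well.
Changing only its manner to stop gives [t] — the voiceless alveolar stop.

[ɳoʎʊtcɪ]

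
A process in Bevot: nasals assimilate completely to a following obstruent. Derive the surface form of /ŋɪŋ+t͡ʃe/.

/ŋ/ is the segment targeted by the rule; it sits immediately before /t͡ʃ/, so it assimilates completely and surfaces as [t͡ʃ].

[ŋɪt͡ʃt͡ʃe]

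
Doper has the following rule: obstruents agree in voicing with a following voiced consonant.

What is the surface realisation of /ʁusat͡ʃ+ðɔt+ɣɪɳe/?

The rule targets /t͡ʃ/ (voiceless postalveolar affricate), which sits before the trigger /ð/ (voiced).
Changing only its voicing to voiced gives [d͡ʒ] — the voiced postalveolar affricate.
The same rule applies at the second boundary: /t/ → [d] next to /ɣ/.

[ʁusad͡ʒðɔdɣɪɳe]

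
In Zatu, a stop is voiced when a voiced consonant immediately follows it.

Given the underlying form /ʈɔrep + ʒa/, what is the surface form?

The rule targets /p/ (voiceless bilabial stop), which sits before the trigger /ʒ/ (voiced).
The voiced bilabial stop is [b], so /p/ → [b].

[ʈɔrebʒa]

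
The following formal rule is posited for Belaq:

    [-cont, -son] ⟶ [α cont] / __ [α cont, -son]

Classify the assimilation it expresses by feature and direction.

regressive manner assimilation

The shared variable α links the value of [cont] on the target to that of the neighbouring obstruent. [cont] distinguishes stops from fricatives — a manner-of-articulation feature — so this is manner assimilation.
The conditioning segment sits to the right of the focus bar, meaning the trigger follows the segment that changes — regressive assimilation.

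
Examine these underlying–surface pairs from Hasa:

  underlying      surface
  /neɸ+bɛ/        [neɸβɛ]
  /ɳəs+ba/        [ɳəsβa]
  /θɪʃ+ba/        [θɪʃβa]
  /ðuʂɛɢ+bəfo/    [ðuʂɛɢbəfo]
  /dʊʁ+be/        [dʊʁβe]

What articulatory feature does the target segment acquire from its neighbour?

Comparing underlying and surface forms, /b/ → [β] is the alternation; the neighbouring /ɸ/ is constant.
/b/ is a stop while /ɸ/ is a fricative; the output [β] is a fricative, matching the trigger — so the feature that spreads is manner.
Checking the remaining alternations: /b/ → [β] after /s/ (stop → fricative, matching a fricative); /b/ → [β] after /ʃ/ (stop → fricative, matching a fricative); /b/ → [β] after /ʁ/ (stop → fricative, matching a fricative) — only manner changes, and always toward the preceding segment.
Nothing changes in [ðuʂɛɢbəfo]: there the adjacent consonants already agree in manner (/b/ and /ɢ/ are both stops), so this form is consistent with the same rule.

manner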